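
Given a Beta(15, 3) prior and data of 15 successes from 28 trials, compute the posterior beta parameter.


Number of failures = 28 - 15 = 13
Posterior beta = 3 + 13 = 16

16


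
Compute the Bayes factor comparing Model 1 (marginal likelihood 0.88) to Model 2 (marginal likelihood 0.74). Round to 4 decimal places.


BF12 = marginal likelihood of M1 / marginal likelihood of M2
= 0.88/0.74
= 1.1892

1.1892


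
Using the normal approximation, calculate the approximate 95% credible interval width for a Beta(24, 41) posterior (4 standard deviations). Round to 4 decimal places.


Var(Beta) = 24*41/(65^2 * 66) = 0.0035
SD = 0.0594
Width ~ 4*SD = 0.2376

0.2376


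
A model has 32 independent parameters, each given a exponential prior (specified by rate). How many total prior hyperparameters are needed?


Each exponential prior needs 1 hyperparameter (rate).
Total = 1 * 32 = 32

32


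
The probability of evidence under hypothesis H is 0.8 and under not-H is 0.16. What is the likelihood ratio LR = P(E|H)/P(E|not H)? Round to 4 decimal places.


LR = 0.8 / 0.16
= 5.0

5.0


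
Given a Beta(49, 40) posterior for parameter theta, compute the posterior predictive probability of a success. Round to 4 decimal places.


For a Beta-Bernoulli model, the predictive probability is the mean:
P(success) = 49/(49+40) = 49/89 = 0.5506

0.5506


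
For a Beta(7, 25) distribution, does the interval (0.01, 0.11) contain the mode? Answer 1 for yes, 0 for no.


Mode of Beta(a,b) = (a-1)/(a+b-2)
= (7-1)/(7+25-2) = 0.2
Check: 0.01 <= 0.2 <= 0.11?
Result: 0

0


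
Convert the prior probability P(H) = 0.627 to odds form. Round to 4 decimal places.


P(not H) = 1 - 0.627 = 0.373
Odds = 0.627 / 0.373 = 1.681

1.681


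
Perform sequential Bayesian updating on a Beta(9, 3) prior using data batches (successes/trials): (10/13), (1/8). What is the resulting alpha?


Accumulate successes: 11
Posterior alpha = prior alpha + sum of successes
= 9 + 11 = 20

20


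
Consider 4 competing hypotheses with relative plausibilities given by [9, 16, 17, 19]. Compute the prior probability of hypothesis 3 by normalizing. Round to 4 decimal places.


Sum of weights = 9 + 16 + 17 + 19 = 61
Normalized prior for H3 = 17 / 61
= 0.2787

0.2787


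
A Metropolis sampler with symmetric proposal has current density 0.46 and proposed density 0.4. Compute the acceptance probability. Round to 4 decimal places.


For symmetric proposals, acceptance = min(1, pi(x*)/pi(x))
= min(1, 0.4/0.46)
= min(1, 0.8696) = 0.8696

0.8696


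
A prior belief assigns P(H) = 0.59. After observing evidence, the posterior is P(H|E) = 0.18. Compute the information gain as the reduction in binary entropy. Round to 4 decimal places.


H(prior) = -0.59*log2(0.59) - 0.41*log2(0.41)
= 0.9765
H(post) = -0.18*log2(0.18) - 0.82*log2(0.82)
= 0.6801
IG = 0.9765 - 0.6801 = 0.2964

0.2964


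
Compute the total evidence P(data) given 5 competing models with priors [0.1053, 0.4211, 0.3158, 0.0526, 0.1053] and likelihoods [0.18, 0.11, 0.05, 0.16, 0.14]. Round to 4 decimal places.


Marginal likelihood = sum P(model_i) * P(data|model_i)
Model 1: 0.1053 * 0.18 = 0.019
Model 2: 0.4211 * 0.11 = 0.0463
Model 3: 0.3158 * 0.05 = 0.0158
Model 4: 0.0526 * 0.16 = 0.0084
Model 5: 0.1053 * 0.14 = 0.0147
Total = 0.1042

0.1042


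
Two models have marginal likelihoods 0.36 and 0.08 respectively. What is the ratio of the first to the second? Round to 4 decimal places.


Evidence ratio = 0.36 / 0.08
= 4.5

4.5


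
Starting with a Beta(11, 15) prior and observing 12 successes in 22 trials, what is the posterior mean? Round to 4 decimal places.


Posterior parameters: alpha = 11 + 12 = 23
beta = 15 + 10 = 25
Posterior mean = alpha / (alpha + beta) = 23 / 48
= 0.4792

0.4792


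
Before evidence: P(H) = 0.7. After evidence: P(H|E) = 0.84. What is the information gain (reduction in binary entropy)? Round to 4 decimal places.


Prior entropy = 0.8813
Posterior entropy = 0.6343
Information gain = 0.8813 - 0.6343 = 0.247

0.247


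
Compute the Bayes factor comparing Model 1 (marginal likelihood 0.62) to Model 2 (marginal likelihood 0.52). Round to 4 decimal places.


BF12 = marginal likelihood of M1 / marginal likelihood of M2
= 0.62/0.52
= 1.1923

1.1923


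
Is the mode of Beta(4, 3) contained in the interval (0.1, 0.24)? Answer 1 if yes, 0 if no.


Mode = (a-1)/(a+b-2) = 3/5 = 0.6
Interval: (0.1, 0.24)
Contains mode? 0

0


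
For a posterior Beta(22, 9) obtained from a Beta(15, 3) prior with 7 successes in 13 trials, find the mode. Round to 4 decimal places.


Mode = (alpha - 1) / (alpha + beta - 2)
= 21 / 29
= 0.7241

0.7241


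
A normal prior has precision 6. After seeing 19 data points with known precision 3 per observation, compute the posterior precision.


In the conjugate normal model, precisions add:
tau_posterior = tau_prior + n * tau_data
= 6 + 19*3 = 63

63


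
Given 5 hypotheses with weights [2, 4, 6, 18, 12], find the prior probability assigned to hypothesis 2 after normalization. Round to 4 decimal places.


To normalize, divide each weight by the sum of all weights.
Sum = 42
Prior(H2) = 4/42 = 0.0952

0.0952


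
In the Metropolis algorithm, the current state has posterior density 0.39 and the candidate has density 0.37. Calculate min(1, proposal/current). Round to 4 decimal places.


Ratio = 0.37/0.39 = 0.9487
Acceptance probability = min(1, 0.9487)
= 0.9487

0.9487


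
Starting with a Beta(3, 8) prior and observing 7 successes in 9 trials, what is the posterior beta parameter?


Posterior beta = prior beta + failures
Failures = 9 - 7 = 2
beta_post = 8 + 2 = 10

10


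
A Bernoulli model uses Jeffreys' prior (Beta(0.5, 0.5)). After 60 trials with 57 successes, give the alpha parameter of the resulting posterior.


Posterior = Beta(prior_alpha + successes, prior_beta + failures)
= Beta(0.5 + 57, 0.5 + 3)
Posterior alpha = 0.5 + k = 0.5 + 57 = 57.5

57.5


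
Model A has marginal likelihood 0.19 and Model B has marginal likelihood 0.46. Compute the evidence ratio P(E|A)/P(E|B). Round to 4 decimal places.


Evidence ratio = P(E|A) / P(E|B)
= 0.19 / 0.46
= 0.413

0.413


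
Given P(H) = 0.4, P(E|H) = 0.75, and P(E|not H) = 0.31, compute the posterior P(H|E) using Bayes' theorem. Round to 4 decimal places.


By Bayes' theorem: P(H|E) = P(E|H)*P(H) / P(E)
P(E) = P(E|H)*P(H) + P(E|not H)*P(not H)
P(E) = 0.75*0.4 + 0.31*0.6 = 0.486
P(H|E) = 0.75*0.4 / 0.486 = 0.6173

0.6173


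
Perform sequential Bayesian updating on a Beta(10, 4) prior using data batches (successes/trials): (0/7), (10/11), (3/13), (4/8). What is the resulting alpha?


Accumulate successes: 17
Posterior alpha = prior alpha + sum of successes
= 10 + 17 = 27

27


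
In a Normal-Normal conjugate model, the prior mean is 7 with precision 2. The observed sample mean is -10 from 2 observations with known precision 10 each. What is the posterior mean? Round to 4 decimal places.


Posterior precision = tau0 + n*tau = 2 + 2*10 = 22
Posterior mean = (tau0*mu0 + n*tau*xbar) / posterior_precision
= (2*7 + 2*10*-10) / 22
= -186 / 22 = -8.4545

-8.4545


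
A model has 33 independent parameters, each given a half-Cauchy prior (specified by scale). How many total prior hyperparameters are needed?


Each half-Cauchy prior needs 1 hyperparameter (scale).
Total = 1 * 33 = 33

33


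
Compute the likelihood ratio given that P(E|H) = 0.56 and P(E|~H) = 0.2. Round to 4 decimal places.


LR = P(E|H) / P(E|~H)
= 0.56 / 0.2 = 2.8

2.8


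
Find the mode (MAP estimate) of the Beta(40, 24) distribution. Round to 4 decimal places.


For Beta(a,b) with a,b > 1:
Mode = (a-1)/(a+b-2) = (40-1)/(64-2)
= 39/62 = 0.629

0.629


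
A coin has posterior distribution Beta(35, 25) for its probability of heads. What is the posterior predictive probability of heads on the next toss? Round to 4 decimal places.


Posterior predictive = E[theta] = alpha/(alpha+beta)
= 35/60
= 0.5833

0.5833


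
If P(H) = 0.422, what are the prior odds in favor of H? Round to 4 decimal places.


Prior odds = P(H) / (1 - P(H))
= 0.422 / 0.578
= 0.7301

0.7301


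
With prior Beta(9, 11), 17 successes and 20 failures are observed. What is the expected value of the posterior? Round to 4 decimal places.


Posterior = Beta(26, 31)
E[theta] = alpha/(alpha+beta)
= 26/57 = 0.4561

0.4561


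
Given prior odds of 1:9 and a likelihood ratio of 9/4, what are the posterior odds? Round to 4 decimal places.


Posterior odds = prior odds * LR
Prior odds = 1/9 = 0.1111
LR = 9/4 = 2.25
Posterior odds = 0.1111 * 2.25 = 0.25

0.25


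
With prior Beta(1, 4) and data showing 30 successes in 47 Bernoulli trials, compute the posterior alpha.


Conjugate update: alpha_posterior = alpha_prior + k
= 1 + 30 = 31

31


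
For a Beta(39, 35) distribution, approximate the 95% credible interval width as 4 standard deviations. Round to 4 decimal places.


Variance of Beta(a,b) = ab / ((a+b)^2 * (a+b+1))
= 39*35 / ((74)^2 * 75)
= 0.0033
SD = sqrt(0.0033) = 0.0577
Width = 4 * SD = 0.2306

0.2306


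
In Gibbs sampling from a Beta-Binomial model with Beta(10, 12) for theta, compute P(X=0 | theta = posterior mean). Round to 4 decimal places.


Posterior mean = alpha/(alpha+beta) = 10/22 = 0.4545
P(X=0|theta=mean) = 1 - theta = 0.5455

0.5455


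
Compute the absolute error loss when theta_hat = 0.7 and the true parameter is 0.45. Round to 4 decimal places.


L = |theta_hat - theta_true|
= |0.7 - 0.45| = 0.25

0.25


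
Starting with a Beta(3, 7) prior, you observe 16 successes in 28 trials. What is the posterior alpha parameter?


For a Beta-Binomial conjugate model:
Posterior alpha = prior alpha + number of successes
= 3 + 16 = 19

19


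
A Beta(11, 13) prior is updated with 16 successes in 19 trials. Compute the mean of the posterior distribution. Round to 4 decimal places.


After update: Beta(27, 16)
Mean = 27 / (27 + 16) = 27 / 43
= 0.6279

0.6279


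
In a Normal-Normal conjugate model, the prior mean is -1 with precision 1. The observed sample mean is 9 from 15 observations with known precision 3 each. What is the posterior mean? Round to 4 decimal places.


Posterior precision = tau0 + n*tau = 1 + 15*3 = 46
Posterior mean = (tau0*mu0 + n*tau*xbar) / posterior_precision
= (1*-1 + 15*3*9) / 46
= 404 / 46 = 8.7826

8.7826


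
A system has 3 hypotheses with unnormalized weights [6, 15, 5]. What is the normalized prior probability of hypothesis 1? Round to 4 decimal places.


The normalized prior is the weight divided by the total.
Total weight = 26
P(H1) = 6 / 26 = 0.2308

0.2308


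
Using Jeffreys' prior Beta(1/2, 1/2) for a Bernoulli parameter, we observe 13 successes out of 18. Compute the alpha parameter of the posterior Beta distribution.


Conjugate update: Beta(0.5 + k, 0.5 + n - k).
k = 13, n - k = 5
Posterior alpha = 0.5 + k = 0.5 + 13 = 13.5

13.5


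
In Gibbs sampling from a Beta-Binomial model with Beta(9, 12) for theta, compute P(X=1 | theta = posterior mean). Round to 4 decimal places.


Posterior mean = alpha/(alpha+beta) = 9/21 = 0.4286
P(X=1|theta=mean) = theta = 0.4286

0.4286


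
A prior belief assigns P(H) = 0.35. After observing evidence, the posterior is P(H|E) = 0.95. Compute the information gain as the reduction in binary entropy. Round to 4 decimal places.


H(prior) = -0.35*log2(0.35) - 0.65*log2(0.65)
= 0.9341
H(post) = -0.95*log2(0.95) - 0.05*log2(0.05)
= 0.2864
IG = 0.9341 - 0.2864 = 0.6477

0.6477


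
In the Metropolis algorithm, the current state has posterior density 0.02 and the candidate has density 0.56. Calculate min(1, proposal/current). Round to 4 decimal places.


Ratio = 0.56/0.02 = 28.0
Acceptance probability = min(1, 28.0)
= 1.0

1.0


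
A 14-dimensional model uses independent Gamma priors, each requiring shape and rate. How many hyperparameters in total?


Per parameter: 2 (shape and rate).
Total = 14 * 2 = 28

28


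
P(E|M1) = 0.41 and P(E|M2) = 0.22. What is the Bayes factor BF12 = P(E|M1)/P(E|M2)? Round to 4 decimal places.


Bayes factor BF12 = P(E|M1) / P(E|M2)
= 0.41 / 0.22
= 1.8636

1.8636


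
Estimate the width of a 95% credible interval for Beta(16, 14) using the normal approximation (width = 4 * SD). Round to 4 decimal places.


For Beta(a,b): Var = ab/((a+b)^2(a+b+1))
Var = 0.008, SD = 0.0896
Approximate 95% CI width = 4 * 0.0896 = 0.3584

0.3584


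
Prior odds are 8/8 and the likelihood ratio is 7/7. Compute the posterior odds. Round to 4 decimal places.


Posterior odds = prior odds * likelihood ratio
= (8/8) * (7/7)
= 56 / 56
= 1.0

1.0


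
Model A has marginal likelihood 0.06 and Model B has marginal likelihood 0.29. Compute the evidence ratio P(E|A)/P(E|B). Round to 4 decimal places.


Evidence ratio = P(E|A) / P(E|B)
= 0.06 / 0.29
= 0.2069

0.2069


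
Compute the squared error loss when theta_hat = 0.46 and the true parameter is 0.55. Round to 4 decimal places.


L = (theta_hat - theta_true)^2
= (0.46 - 0.55)^2
= -0.09^2 = 0.0081

0.0081


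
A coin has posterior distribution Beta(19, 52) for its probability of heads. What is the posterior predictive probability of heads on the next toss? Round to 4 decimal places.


Posterior predictive = E[theta] = alpha/(alpha+beta)
= 19/71
= 0.2676

0.2676


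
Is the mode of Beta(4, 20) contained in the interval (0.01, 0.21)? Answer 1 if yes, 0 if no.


Mode = (a-1)/(a+b-2) = 3/22 = 0.1364
Interval: (0.01, 0.21)
Contains mode? 1

1


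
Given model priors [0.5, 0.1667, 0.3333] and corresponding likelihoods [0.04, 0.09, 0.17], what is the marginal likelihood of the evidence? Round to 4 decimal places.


P(E) = sum_i P(M_i) P(E|M_i)
= 0.02 + 0.015 + 0.0567
= 0.0917

0.0917


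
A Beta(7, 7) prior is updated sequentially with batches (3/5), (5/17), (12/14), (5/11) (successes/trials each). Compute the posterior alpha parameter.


Sequential conjugate updating is equivalent to a single batch update.
Total successes across all batches = 25
alpha_posterior = alpha_prior + total_successes = 7 + 25
= 32

32


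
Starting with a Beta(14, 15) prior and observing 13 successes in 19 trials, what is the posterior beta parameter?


Posterior beta = prior beta + failures
Failures = 19 - 13 = 6
beta_post = 15 + 6 = 21

21


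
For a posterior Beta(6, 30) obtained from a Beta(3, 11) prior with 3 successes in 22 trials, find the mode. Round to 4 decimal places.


Mode = (alpha - 1) / (alpha + beta - 2)
= 5 / 34
= 0.1471

0.1471


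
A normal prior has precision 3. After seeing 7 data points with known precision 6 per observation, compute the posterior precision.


In the conjugate normal model, precisions add:
tau_posterior = tau_prior + n * tau_data
= 3 + 7*6 = 45

45


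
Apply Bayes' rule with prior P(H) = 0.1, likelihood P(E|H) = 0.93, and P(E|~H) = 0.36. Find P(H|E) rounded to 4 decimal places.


Step 1: Compute marginal P(E) = P(E|H)P(H) + P(E|~H)P(~H)
= 0.93*0.1 + 0.36*0.9 = 0.417
Step 2: P(H|E) = P(E|H)P(H)/P(E) = 0.093/0.417
= 0.223

0.223


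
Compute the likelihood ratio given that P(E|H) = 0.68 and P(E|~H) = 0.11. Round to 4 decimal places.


LR = P(E|H) / P(E|~H)
= 0.68 / 0.11 = 6.1818

6.1818


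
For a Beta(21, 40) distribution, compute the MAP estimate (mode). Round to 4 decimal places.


MAP = mode = (a-1)/(a+b-2)
= (21-1)/(21+40-2)
= 20/59 = 0.339

0.339


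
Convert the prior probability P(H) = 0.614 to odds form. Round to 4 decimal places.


P(not H) = 1 - 0.614 = 0.386
Odds = 0.614 / 0.386 = 1.5907

1.5907


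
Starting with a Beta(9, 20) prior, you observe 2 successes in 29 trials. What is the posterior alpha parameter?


For a Beta-Binomial conjugate model:
Posterior alpha = prior alpha + number of successes
= 9 + 2 = 11

11


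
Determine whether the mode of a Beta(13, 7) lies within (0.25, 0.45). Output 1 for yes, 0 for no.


First find the mode: (a-1)/(a+b-2) = 0.6667
Is 0.6667 in (0.25, 0.45)? 0

0


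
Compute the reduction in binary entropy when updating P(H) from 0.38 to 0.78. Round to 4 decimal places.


H_before = -p*log2(p) - (1-p)*log2(1-p) for p=0.38: 0.958
H_after for p=0.78: 0.7602
Reduction = 0.958 - 0.7602 = 0.1979

0.1979


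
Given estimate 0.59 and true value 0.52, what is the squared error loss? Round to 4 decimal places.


Squared error = (estimate - true)^2
Difference = 0.07
Loss = 0.07^2 = 0.0049

0.0049


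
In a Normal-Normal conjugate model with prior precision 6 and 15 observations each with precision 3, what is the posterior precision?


Posterior precision = prior precision + n * observation precision
= 6 + 15 * 3
= 6 + 45 = 51

51


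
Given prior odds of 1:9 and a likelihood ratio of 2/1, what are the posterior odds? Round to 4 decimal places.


Posterior odds = prior odds * LR
Prior odds = 1/9 = 0.1111
LR = 2/1 = 2.0
Posterior odds = 0.1111 * 2.0 = 0.2222

0.2222


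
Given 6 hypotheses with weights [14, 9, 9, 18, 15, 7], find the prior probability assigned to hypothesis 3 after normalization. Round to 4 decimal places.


To normalize, divide each weight by the sum of all weights.
Sum = 72
Prior(H3) = 9/72 = 0.125

0.125


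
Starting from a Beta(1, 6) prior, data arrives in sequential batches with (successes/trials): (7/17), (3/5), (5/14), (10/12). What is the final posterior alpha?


In sequential Bayesian updating, we sum all successes.
Total successes = 25
Final alpha = 1 + 25 = 26

26


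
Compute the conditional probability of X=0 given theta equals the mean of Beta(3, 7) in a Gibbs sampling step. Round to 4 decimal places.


Mean of Beta(3, 7) = 0.3
P(X=0 | theta=0.3) = 0.7

0.7


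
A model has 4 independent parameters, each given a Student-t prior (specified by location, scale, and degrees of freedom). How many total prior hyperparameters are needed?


Each Student-t prior needs 3 hyperparameters (location, scale, and degrees of freedom).
Total = 3 * 4 = 12

12


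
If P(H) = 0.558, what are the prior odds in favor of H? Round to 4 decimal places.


Prior odds = P(H) / (1 - P(H))
= 0.558 / 0.442
= 1.2624

1.2624


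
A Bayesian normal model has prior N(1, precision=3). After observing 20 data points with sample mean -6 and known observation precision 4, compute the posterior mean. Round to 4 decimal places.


Posterior mean = (prior_precision * prior_mean + n * data_precision * data_mean) / (prior_precision + n * data_precision)
Numerator = 3*1 + 20*4*-6 = -477
Denominator = 3 + 20*4 = 83
Posterior mean = -5.747

-5.747


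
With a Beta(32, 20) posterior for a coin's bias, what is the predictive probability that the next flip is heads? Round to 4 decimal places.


The predictive probability equals the posterior mean.
P(next = heads) = alpha / (alpha + beta)
= 32 / 52 = 0.6154

0.6154


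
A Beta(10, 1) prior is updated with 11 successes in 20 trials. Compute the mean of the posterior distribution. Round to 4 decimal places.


After update: Beta(21, 10)
Mean = 21 / (21 + 10) = 21 / 31
= 0.6774

0.6774


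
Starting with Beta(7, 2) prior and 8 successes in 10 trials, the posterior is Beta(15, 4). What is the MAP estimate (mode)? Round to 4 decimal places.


The mode of Beta(a, b) when a > 1 and b > 1 is (a-1)/(a+b-2)
= (15 - 1) / (15 + 4 - 2)
= 14 / 17
= 0.8235

0.8235


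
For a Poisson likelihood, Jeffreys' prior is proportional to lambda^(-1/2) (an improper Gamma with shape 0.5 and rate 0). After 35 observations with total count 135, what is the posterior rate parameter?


Jeffreys' prior for Poisson is proportional to lambda^(-1/2).
Posterior is Gamma(0.5 + S, 0 + n) = Gamma(0.5 + 135, 35).
Posterior rate = 0 + n = 35

35.0


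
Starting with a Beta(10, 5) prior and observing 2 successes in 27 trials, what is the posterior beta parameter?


Posterior beta = prior beta + failures
Failures = 27 - 2 = 25
beta_post = 5 + 25 = 30

30


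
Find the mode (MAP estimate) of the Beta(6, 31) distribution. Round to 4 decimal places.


For Beta(a,b) with a,b > 1:
Mode = (a-1)/(a+b-2) = (6-1)/(37-2)
= 5/35 = 0.1429

0.1429


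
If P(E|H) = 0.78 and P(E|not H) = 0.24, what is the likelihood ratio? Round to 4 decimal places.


Likelihood ratio = P(E|H) / P(E|not H)
= 0.78 / 0.24
= 3.25

3.25


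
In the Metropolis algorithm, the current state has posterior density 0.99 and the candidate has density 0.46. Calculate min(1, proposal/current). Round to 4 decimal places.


Ratio = 0.46/0.99 = 0.4646
Acceptance probability = min(1, 0.4646)
= 0.4646

0.4646


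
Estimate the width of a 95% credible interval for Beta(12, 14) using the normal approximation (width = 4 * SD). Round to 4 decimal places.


For Beta(a,b): Var = ab/((a+b)^2(a+b+1))
Var = 0.0092, SD = 0.0959
Approximate 95% CI width = 4 * 0.0959 = 0.3838

0.3838


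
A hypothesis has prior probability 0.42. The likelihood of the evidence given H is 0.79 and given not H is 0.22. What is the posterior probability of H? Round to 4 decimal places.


Using Bayes' theorem:
P(E) = 0.42 * 0.79 + 0.58 * 0.22
P(E) = 0.4594
P(H|E) = (0.42 * 0.79) / 0.4594 = 0.7222

0.7222


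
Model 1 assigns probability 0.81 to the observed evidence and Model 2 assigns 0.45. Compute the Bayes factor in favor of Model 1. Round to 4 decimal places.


BF = P(data|M1) / P(data|M2)
= 0.81 / 0.45 = 1.8

1.8


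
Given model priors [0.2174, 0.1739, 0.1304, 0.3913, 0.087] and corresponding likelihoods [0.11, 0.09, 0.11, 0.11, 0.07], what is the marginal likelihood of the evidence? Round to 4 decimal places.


P(E) = sum_i P(M_i) P(E|M_i)
= 0.0239 + 0.0157 + 0.0143 + 0.043 + 0.0061
= 0.103

0.103


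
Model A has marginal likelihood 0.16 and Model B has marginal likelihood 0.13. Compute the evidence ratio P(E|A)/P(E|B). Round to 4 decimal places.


Evidence ratio = P(E|A) / P(E|B)
= 0.16 / 0.13
= 1.2308

1.2308


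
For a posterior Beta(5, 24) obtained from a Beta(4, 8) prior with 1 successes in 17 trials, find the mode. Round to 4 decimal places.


Mode = (alpha - 1) / (alpha + beta - 2)
= 4 / 27
= 0.1481

0.1481


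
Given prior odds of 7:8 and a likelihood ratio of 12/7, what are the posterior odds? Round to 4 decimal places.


Posterior odds = prior odds * LR
Prior odds = 7/8 = 0.875
LR = 12/7 = 1.7143
Posterior odds = 0.875 * 1.7143 = 1.5

1.5


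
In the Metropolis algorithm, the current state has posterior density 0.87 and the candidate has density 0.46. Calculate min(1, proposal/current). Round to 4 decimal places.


Ratio = 0.46/0.87 = 0.5287
Acceptance probability = min(1, 0.5287)
= 0.5287

0.5287


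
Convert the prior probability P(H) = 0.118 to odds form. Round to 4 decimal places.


P(not H) = 1 - 0.118 = 0.882
Odds = 0.118 / 0.882 = 0.1338

0.1338


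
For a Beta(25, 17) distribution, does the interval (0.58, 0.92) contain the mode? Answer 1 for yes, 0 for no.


Mode of Beta(a,b) = (a-1)/(a+b-2)
= (25-1)/(25+17-2) = 0.6
Check: 0.58 <= 0.6 <= 0.92?
Result: 1

1


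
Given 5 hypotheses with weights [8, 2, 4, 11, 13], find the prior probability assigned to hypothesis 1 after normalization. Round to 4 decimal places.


To normalize, divide each weight by the sum of all weights.
Sum = 38
Prior(H1) = 8/38 = 0.2105

0.2105


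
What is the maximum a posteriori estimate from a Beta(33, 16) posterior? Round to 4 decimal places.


The MAP estimate equals the mode of the distribution.
Mode of Beta(a,b) = (a-1)/(a+b-2)
= 32/47
= 0.6809

0.6809


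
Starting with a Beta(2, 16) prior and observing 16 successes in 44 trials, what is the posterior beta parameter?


Posterior beta = prior beta + failures
Failures = 44 - 16 = 28
beta_post = 16 + 28 = 44

44


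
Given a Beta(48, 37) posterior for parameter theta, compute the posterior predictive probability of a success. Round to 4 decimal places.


For a Beta-Bernoulli model, the predictive probability is the mean:
P(success) = 48/(48+37) = 48/85 = 0.5647

0.5647


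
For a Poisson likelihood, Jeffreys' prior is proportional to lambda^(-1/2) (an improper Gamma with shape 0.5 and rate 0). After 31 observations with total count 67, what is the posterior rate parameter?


Jeffreys' prior for Poisson is proportional to lambda^(-1/2).
Posterior is Gamma(0.5 + S, 0 + n) = Gamma(0.5 + 67, 31).
Posterior rate = 0 + n = 31

31.0


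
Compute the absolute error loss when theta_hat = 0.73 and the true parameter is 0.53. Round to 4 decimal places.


L = |theta_hat - theta_true|
= |0.73 - 0.53| = 0.2

0.2


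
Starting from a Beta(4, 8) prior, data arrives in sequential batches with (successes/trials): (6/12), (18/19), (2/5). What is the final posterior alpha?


In sequential Bayesian updating, we sum all successes.
Total successes = 26
Final alpha = 4 + 26 = 30

30


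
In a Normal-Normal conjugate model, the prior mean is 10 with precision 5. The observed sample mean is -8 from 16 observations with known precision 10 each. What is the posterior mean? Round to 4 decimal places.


Posterior precision = tau0 + n*tau = 5 + 16*10 = 165
Posterior mean = (tau0*mu0 + n*tau*xbar) / posterior_precision
= (5*10 + 16*10*-8) / 165
= -1230 / 165 = -7.4545

-7.4545


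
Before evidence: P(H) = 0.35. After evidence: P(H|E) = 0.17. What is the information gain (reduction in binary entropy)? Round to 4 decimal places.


Prior entropy = 0.9341
Posterior entropy = 0.6577
Information gain = 0.9341 - 0.6577 = 0.2764

0.2764


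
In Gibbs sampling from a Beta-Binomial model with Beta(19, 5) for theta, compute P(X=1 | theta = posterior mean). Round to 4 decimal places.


Posterior mean = alpha/(alpha+beta) = 19/24 = 0.7917
P(X=1|theta=mean) = theta = 0.7917

0.7917


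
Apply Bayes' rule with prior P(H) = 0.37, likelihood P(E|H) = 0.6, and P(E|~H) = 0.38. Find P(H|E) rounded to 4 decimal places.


Step 1: Compute marginal P(E) = P(E|H)P(H) + P(E|~H)P(~H)
= 0.6*0.37 + 0.38*0.63 = 0.4614
Step 2: P(H|E) = P(E|H)P(H)/P(E) = 0.222/0.4614
= 0.4811

0.4811


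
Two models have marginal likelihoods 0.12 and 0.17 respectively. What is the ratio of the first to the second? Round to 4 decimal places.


Evidence ratio = 0.12 / 0.17
= 0.7059

0.7059


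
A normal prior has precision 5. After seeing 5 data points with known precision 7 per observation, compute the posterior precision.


In the conjugate normal model, precisions add:
tau_posterior = tau_prior + n * tau_data
= 5 + 5*7 = 40

40


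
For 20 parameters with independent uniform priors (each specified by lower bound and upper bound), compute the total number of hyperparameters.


A uniform prior has 2 hyperparameters per parameter.
Total = 20 * 2 = 40

40


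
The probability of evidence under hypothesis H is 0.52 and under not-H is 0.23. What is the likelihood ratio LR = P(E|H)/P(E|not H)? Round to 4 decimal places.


LR = 0.52 / 0.23
= 2.2609

2.2609


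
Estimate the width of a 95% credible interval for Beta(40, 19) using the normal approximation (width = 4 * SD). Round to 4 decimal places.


For Beta(a,b): Var = ab/((a+b)^2(a+b+1))
Var = 0.0036, SD = 0.0603
Approximate 95% CI width = 4 * 0.0603 = 0.2413

0.2413


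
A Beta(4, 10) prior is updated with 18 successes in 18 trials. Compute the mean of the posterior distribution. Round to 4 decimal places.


After update: Beta(22, 10)
Mean = 22 / (22 + 10) = 22 / 32
= 0.6875

0.6875


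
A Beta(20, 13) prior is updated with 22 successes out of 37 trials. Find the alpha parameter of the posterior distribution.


In the Beta-Binomial conjugate update:
alpha_post = alpha_prior + successes
= 20 + 22
= 42

42


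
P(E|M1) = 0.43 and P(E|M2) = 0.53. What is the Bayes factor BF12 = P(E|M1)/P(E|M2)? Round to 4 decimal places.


Bayes factor BF12 = P(E|M1) / P(E|M2)
= 0.43 / 0.53
= 0.8113

0.8113


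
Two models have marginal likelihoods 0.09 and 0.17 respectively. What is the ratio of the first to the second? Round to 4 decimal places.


Evidence ratio = 0.09 / 0.17
= 0.5294

0.5294


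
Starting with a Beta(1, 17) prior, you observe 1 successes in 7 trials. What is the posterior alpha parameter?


For a Beta-Binomial conjugate model:
Posterior alpha = prior alpha + number of successes
= 1 + 1 = 2

2


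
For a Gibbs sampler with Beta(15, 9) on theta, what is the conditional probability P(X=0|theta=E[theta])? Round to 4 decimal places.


E[theta] = 15/(15+9) = 0.625
P(X=0|theta) = 1 - theta = 0.375

0.375


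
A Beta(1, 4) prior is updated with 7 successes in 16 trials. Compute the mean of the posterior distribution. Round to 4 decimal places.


After update: Beta(8, 13)
Mean = 8 / (8 + 13) = 8 / 21
= 0.381

0.381


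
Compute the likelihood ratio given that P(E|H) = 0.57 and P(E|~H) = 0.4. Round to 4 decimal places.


LR = P(E|H) / P(E|~H)
= 0.57 / 0.4 = 1.425

1.425


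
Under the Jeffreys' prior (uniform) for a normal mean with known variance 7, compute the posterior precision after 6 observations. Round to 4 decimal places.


Prior precision = 0 (flat prior).
Post. prec. = 0 + n/var = 6/7 = 0.8571

0.8571


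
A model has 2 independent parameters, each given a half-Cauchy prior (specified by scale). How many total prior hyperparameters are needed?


Each half-Cauchy prior needs 1 hyperparameter (scale).
Total = 1 * 2 = 2

2


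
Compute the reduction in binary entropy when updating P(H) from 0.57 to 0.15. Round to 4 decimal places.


H_before = -p*log2(p) - (1-p)*log2(1-p) for p=0.57: 0.9858
H_after for p=0.15: 0.6098
Reduction = 0.9858 - 0.6098 = 0.376

0.376


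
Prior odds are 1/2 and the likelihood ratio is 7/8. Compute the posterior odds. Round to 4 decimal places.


Posterior odds = prior odds * likelihood ratio
= (1/2) * (7/8)
= 7 / 16
= 0.4375

0.4375


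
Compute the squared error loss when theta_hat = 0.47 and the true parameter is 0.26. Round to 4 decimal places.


L = (theta_hat - theta_true)^2
= (0.47 - 0.26)^2
= 0.21^2 = 0.0441

0.0441


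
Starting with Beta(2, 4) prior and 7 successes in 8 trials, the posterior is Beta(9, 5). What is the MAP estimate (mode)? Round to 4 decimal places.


The mode of Beta(a, b) when a > 1 and b > 1 is (a-1)/(a+b-2)
= (9 - 1) / (9 + 5 - 2)
= 8 / 12
= 0.6667

0.6667


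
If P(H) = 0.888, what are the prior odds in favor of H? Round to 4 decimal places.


Prior odds = P(H) / (1 - P(H))
= 0.888 / 0.112
= 7.9286

7.9286


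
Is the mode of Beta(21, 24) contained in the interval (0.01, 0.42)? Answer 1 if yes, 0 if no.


Mode = (a-1)/(a+b-2) = 20/43 = 0.4651
Interval: (0.01, 0.42)
Contains mode? 0

0


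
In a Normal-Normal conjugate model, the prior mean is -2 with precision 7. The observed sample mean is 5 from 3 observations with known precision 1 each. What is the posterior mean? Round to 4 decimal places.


Posterior precision = tau0 + n*tau = 7 + 3*1 = 10
Posterior mean = (tau0*mu0 + n*tau*xbar) / posterior_precision
= (7*-2 + 3*1*5) / 10
= 1 / 10 = 0.1

0.1


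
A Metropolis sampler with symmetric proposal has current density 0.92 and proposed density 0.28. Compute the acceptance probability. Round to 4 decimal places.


For symmetric proposals, acceptance = min(1, pi(x*)/pi(x))
= min(1, 0.28/0.92)
= min(1, 0.3043) = 0.3043

0.3043


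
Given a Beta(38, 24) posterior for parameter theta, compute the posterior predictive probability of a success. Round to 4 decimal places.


For a Beta-Bernoulli model, the predictive probability is the mean:
P(success) = 38/(38+24) = 38/62 = 0.6129

0.6129


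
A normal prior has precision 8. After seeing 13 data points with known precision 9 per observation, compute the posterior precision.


In the conjugate normal model, precisions add:
tau_posterior = tau_prior + n * tau_data
= 8 + 13*9 = 125

125


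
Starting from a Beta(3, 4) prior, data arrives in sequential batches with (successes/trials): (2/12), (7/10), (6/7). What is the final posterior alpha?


In sequential Bayesian updating, we sum all successes.
Total successes = 15
Final alpha = 3 + 15 = 18

18


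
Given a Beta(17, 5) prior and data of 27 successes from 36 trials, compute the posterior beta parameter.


Number of failures = 36 - 27 = 9
Posterior beta = 5 + 9 = 14

14


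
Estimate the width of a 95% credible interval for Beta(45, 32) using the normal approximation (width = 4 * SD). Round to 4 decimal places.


For Beta(a,b): Var = ab/((a+b)^2(a+b+1))
Var = 0.0031, SD = 0.0558
Approximate 95% CI width = 4 * 0.0558 = 0.2232

0.2232


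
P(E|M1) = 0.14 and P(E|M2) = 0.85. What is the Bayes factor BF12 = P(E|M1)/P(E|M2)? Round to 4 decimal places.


Bayes factor BF12 = P(E|M1) / P(E|M2)
= 0.14 / 0.85
= 0.1647

0.1647


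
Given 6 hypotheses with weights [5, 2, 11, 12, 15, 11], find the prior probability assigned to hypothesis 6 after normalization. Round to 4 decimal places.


To normalize, divide each weight by the sum of all weights.
Sum = 56
Prior(H6) = 11/56 = 0.1964

0.1964


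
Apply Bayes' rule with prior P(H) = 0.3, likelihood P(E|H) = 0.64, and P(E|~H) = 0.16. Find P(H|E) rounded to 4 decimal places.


Step 1: Compute marginal P(E) = P(E|H)P(H) + P(E|~H)P(~H)
= 0.64*0.3 + 0.16*0.7 = 0.304
Step 2: P(H|E) = P(E|H)P(H)/P(E) = 0.192/0.304
= 0.6316

0.6316


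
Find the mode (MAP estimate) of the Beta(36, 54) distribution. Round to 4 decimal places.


For Beta(a,b) with a,b > 1:
Mode = (a-1)/(a+b-2) = (36-1)/(90-2)
= 35/88 = 0.3977

0.3977


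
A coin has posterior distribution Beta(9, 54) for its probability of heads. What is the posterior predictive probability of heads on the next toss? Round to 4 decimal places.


Posterior predictive = E[theta] = alpha/(alpha+beta)
= 9/63
= 0.1429

0.1429


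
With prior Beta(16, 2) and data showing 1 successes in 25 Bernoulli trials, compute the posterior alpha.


Conjugate update: alpha_posterior = alpha_prior + k
= 16 + 1 = 17

17


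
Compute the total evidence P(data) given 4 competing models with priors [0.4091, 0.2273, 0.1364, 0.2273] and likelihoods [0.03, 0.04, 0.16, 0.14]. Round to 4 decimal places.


Marginal likelihood = sum P(model_i) * P(data|model_i)
Model 1: 0.4091 * 0.03 = 0.0123
Model 2: 0.2273 * 0.04 = 0.0091
Model 3: 0.1364 * 0.16 = 0.0218
Model 4: 0.2273 * 0.14 = 0.0318
Total = 0.075

0.075


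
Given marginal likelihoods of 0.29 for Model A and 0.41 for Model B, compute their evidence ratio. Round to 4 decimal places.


Ratio = ML(A) / ML(B) = 0.29/0.41
= 0.7073

0.7073


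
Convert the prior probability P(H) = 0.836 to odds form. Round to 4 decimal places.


P(not H) = 1 - 0.836 = 0.164
Odds = 0.836 / 0.164 = 5.0976

5.0976


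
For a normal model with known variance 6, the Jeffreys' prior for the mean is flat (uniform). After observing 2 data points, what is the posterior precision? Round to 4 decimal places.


Jeffreys' prior for normal mean (known variance) is flat.
Prior precision = 0.
Posterior precision = prior_prec + n/sigma^2 = 0 + 2/6
= 0.3333

0.3333


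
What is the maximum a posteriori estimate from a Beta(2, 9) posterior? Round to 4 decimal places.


The MAP estimate equals the mode of the distribution.
Mode of Beta(a,b) = (a-1)/(a+b-2)
= 1/9
= 0.1111

0.1111


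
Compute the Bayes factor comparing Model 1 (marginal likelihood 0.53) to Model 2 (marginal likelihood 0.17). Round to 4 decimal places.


BF12 = marginal likelihood of M1 / marginal likelihood of M2
= 0.53/0.17
= 3.1176

3.1176


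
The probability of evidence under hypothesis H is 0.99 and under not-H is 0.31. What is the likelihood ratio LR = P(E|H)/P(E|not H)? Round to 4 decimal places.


LR = 0.99 / 0.31
= 3.1935

3.1935


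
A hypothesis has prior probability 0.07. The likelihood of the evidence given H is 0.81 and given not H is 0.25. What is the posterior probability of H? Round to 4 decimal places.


Using Bayes' theorem:
P(E) = 0.07 * 0.81 + 0.93 * 0.25
P(E) = 0.2892
P(H|E) = (0.07 * 0.81) / 0.2892 = 0.1961

0.1961


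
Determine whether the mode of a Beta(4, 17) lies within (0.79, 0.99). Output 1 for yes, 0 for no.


First find the mode: (a-1)/(a+b-2) = 0.1579
Is 0.1579 in (0.79, 0.99)? 0

0


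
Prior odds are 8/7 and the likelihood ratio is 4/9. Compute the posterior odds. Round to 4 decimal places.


Posterior odds = prior odds * likelihood ratio
= (8/7) * (4/9)
= 32 / 63
= 0.5079

0.5079


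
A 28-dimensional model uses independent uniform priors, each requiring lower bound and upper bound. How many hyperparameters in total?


Per parameter: 2 (lower bound and upper bound).
Total = 28 * 2 = 56

56


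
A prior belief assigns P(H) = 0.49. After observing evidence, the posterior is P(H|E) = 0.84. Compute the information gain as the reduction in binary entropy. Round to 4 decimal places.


H(prior) = -0.49*log2(0.49) - 0.51*log2(0.51)
= 0.9997
H(post) = -0.84*log2(0.84) - 0.16*log2(0.16)
= 0.6343
IG = 0.9997 - 0.6343 = 0.3654

0.3654


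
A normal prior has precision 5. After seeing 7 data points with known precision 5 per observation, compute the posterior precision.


In the conjugate normal model, precisions add:
tau_posterior = tau_prior + n * tau_data
= 5 + 7*5 = 40

40


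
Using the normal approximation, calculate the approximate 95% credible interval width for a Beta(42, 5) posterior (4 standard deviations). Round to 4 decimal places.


Var(Beta) = 42*5/(47^2 * 48) = 0.002
SD = 0.0445
Width ~ 4*SD = 0.178

0.178


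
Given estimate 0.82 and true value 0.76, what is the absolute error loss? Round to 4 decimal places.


Absolute error = |estimate - true|
= |0.06| = 0.06

0.06


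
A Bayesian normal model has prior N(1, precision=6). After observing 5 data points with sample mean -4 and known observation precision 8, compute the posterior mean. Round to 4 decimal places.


Posterior mean = (prior_precision * prior_mean + n * data_precision * data_mean) / (prior_precision + n * data_precision)
Numerator = 6*1 + 5*8*-4 = -154
Denominator = 6 + 5*8 = 46
Posterior mean = -3.3478

-3.3478


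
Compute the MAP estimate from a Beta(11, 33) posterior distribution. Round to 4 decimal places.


MAP = mode of Beta distribution
= (alpha - 1)/(alpha + beta - 2)
= (11-1)/(11+33-2)
= 10/42 = 0.2381

0.2381


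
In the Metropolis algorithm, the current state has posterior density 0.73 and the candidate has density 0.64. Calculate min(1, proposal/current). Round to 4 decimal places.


Ratio = 0.64/0.73 = 0.8767
Acceptance probability = min(1, 0.8767)
= 0.8767

0.8767


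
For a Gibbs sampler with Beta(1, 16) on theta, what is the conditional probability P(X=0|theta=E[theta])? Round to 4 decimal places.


E[theta] = 1/(1+16) = 0.0588
P(X=0|theta) = 1 - theta = 0.9412

0.9412


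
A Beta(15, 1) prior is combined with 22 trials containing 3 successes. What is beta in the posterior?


In conjugate updating:
beta_posterior = beta_prior + (n - k)
= 1 + (22 - 3)
= 1 + 19 = 20

20


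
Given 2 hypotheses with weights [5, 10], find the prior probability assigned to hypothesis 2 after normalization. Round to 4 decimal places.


To normalize, divide each weight by the sum of all weights.
Sum = 15
Prior(H2) = 10/15 = 0.6667

0.6667


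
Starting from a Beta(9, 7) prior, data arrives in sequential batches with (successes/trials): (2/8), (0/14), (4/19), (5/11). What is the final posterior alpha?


In sequential Bayesian updating, we sum all successes.
Total successes = 11
Final alpha = 9 + 11 = 20

20


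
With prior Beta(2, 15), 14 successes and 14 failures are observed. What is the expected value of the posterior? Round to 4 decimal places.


Posterior = Beta(16, 29)
E[theta] = alpha/(alpha+beta)
= 16/45 = 0.3556

0.3556
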